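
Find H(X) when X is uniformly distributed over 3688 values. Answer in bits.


H = log2(n) = log2(3688) = 11.8486

11.8486 bits


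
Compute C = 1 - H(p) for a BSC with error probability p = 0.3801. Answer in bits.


H(p) = -p*log2(p) - (1-p)*log2(1-p) = -0.3801*log2(0.3801) - 0.6199*log2(0.6199) = 0.530448 + 0.427664 = 0.9581. C = 1 - H(p) = 1 - 0.9581 = 0.0419

0.0419 bits


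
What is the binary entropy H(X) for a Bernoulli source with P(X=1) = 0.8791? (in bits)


H = -p*log2(p) - (1-p)*log2(1-p). -0.8791*log2(0.8791) = 0.163425; -0.1209*log2(0.1209) = 0.368517. H = 0.163425 + 0.368517 = 0.5319

0.5319 bits


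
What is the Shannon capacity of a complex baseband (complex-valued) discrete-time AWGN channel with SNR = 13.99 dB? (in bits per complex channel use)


SNR_linear = 10^(13.99/10) = 25.0611; C = log2(1 + SNR_linear) = log2(1 + 25.0611) = 4.7038

4.7038 bits/channel use


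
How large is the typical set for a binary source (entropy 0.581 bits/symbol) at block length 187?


log2|A_typical| = nH = 187 * 0.581 = 108.647, so |A_typical| ~ 2^108.647 = 5.082e+32

5.082e+32


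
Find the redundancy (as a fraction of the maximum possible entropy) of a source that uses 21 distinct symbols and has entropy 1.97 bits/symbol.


H_max = log2(K) = log2(21) = 4.3923 bits/symbol. Redundancy = 1 - H/H_max = 1 - 1.97/4.3923 = 1 - 0.4485 = 0.5515

0.5515


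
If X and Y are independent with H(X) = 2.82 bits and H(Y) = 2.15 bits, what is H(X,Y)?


For independent variables, H(X,Y) = H(X) + H(Y) = 2.82 + 2.15 = 4.97

4.97 bits


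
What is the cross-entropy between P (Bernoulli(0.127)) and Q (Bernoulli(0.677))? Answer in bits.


H(P,Q) = -p*log2(q) - (1-p)*log2(1-q). -0.127*log2(0.677) = 0.071472; -0.873*log2(0.323) = 1.423334. H(P,Q) = 0.071472 + 1.423334 = 1.4948

1.4948 bits


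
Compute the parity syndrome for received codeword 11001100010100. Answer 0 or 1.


Syndrome = XOR of all bits = 1 XOR 1 XOR 0 XOR 0 XOR 1 XOR 1 XOR 0 XOR 0 XOR 0 XOR 1 XOR 0 XOR 1 XOR 0 XOR 0 = 0

0


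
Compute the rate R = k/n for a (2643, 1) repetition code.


Rate = k/n = 1/2643

1/2643


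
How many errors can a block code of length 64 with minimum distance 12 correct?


Correction capability = floor((d-1)/2) = floor((12-1)/2) = 5

5 errors


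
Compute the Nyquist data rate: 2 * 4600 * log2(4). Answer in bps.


Rate = 2 * B * log2(M) = 2 * 4600 * 2.0 = 18400.0

18400.0 bps


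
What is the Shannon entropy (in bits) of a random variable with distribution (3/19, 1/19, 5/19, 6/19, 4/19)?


H = -sum(p_i * log2(p_i)). Terms: -(3/19)*log2(3/19) = 0.420468; -(1/19)*log2(1/19) = 0.223575; -(5/19)*log2(5/19) = 0.506842; -(6/19)*log2(6/19) = 0.525147; -(4/19)*log2(4/19) = 0.473248. H = 0.420468 + 0.223575 + 0.506842 + 0.525147 + 0.473248 = 2.1493

2.1493 bits


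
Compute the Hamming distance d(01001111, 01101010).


Count differing positions: . . ^ . . ^ . ^ = 3 differences

3


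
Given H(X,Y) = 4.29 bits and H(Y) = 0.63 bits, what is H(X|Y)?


H(X|Y) = H(X,Y) - H(Y) = 4.29 - 0.63 = 3.66

3.66 bits


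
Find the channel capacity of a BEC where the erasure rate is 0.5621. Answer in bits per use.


C = 1 - epsilon = 1 - 0.5621 = 0.4379

0.4379 bits


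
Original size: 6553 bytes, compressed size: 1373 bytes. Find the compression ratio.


Ratio = original / compressed = 6553 / 1373 = 4.7728

4.7728


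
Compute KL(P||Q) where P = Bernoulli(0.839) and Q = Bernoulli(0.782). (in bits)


KL = p*log2(p/q) + (1-p)*log2((1-p)/(1-q)) = 0.839*log2(0.839/0.782) + 0.161*log2(0.161/0.218) = 0.0148

0.0148 bits


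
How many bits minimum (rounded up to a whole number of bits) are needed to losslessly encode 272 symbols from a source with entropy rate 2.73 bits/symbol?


Minimum bits >= n * H = 272 * 2.73 = 742.56, rounded up to a whole number of bits = 743

743 bits


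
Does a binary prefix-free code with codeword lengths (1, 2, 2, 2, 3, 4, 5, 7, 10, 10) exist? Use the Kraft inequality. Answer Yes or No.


Kraft sum = sum(2^(-l_i)) = 1.4785, need <= 1. Result: violated (a binary prefix-free code with these lengths cannot exist)

No


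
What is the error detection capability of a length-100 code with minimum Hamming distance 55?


Detection capability = d_min - 1 = 55 - 1 = 54

54 errors


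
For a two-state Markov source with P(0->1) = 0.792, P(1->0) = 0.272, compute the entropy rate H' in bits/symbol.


Stationary distribution: pi_0 = p10/(p01+p10) = 0.2556, pi_1 = 0.7444. Entropy rate H' = pi_0*H(p01) + pi_1*H(p10) = 0.2556*0.7376 + 0.7444*0.8443 = 0.817

0.817 bits/symbol


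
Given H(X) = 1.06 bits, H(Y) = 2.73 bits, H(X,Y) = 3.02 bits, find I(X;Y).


I(X;Y) = H(X) + H(Y) - H(X,Y) = 1.06 + 2.73 - 3.02 = 0.77

0.77 bits


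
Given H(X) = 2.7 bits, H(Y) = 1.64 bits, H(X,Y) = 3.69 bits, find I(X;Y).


I(X;Y) = H(X) + H(Y) - H(X,Y) = 2.7 + 1.64 - 3.69 = 0.65

0.65 bits


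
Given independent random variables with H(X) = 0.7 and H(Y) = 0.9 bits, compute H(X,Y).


For independent variables, H(X,Y) = H(X) + H(Y) = 0.7 + 0.9 = 1.6

1.6 bits


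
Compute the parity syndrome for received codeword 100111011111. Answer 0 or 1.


Syndrome = XOR of all bits = 1 XOR 0 XOR 0 XOR 1 XOR 1 XOR 1 XOR 0 XOR 1 XOR 1 XOR 1 XOR 1 XOR 1 = 1

1


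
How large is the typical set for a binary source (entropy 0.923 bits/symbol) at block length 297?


log2|A_typical| = nH = 297 * 0.923 = 274.131, so |A_typical| ~ 2^274.131 = 3.324e+82

3.324e+82


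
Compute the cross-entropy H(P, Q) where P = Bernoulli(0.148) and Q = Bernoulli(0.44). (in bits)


H(P,Q) = -p*log2(q) - (1-p)*log2(1-q). -0.148*log2(0.44) = 0.175295; -0.852*log2(0.56) = 0.712699. H(P,Q) = 0.175295 + 0.712699 = 0.888

0.888 bits


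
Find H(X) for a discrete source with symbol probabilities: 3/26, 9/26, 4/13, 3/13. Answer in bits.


H = -sum(p_i * log2(p_i)). Terms: -(3/26)*log2(3/26) = 0.359478; -(9/26)*log2(9/26) = 0.529794; -(4/13)*log2(4/13) = 0.523212; -(3/13)*log2(3/13) = 0.488187. H = 0.359478 + 0.529794 + 0.523212 + 0.488187 = 1.9007

1.9007 bits


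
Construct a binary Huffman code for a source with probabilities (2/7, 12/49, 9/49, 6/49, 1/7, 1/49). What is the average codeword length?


Huffman construction (repeatedly merge the two least-probable nodes; each merge adds 1 bit to every symbol beneath it): 1/49 + 6/49 = 1/7; 1/7 + 1/7 = 2/7; 9/49 + 12/49 = 3/7; 2/7 + 2/7 = 4/7; 3/7 + 4/7 = 1. Resulting codeword lengths (in the order the probabilities were given): (2, 2, 2, 4, 3, 4). L_avg = sum(p_i * l_i) = 2/7*2 + 12/49*2 + 9/49*2 + 6/49*4 + 1/7*3 + 1/49*4 = 17/7 = 2.4286

2.4286 bits


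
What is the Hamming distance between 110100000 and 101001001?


Count differing positions: . ^ ^ ^ . ^ . . ^ = 5 differences

5


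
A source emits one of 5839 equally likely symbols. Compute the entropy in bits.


H = log2(n) = log2(5839) = 12.5115

12.5115 bits


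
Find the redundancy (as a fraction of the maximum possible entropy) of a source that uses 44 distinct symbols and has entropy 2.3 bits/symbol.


H_max = log2(K) = log2(44) = 5.4594 bits/symbol. Redundancy = 1 - H/H_max = 1 - 2.3/5.4594 = 1 - 0.4213 = 0.5787

0.5787


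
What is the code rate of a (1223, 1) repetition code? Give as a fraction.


Rate = k/n = 1/1223

1/1223


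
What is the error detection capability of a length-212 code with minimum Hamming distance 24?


Detection capability = d_min - 1 = 24 - 1 = 23

23 errors


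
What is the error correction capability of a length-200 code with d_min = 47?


Correction capability = floor((d-1)/2) = floor((47-1)/2) = 23

23 errors


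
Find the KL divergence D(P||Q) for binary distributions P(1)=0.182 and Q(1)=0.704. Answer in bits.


KL = p*log2(p/q) + (1-p)*log2((1-p)/(1-q)) = 0.182*log2(0.182/0.704) + 0.818*log2(0.818/0.296) = 0.8444

0.8444 bits


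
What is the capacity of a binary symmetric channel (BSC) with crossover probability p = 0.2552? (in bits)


H(p) = -p*log2(p) - (1-p)*log2(1-p) = -0.2552*log2(0.2552) - 0.7448*log2(0.7448) = 0.502821 + 0.316596 = 0.8194. C = 1 - H(p) = 1 - 0.8194 = 0.1806

0.1806 bits


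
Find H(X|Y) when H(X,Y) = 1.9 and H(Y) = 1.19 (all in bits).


H(X|Y) = H(X,Y) - H(Y) = 1.9 - 1.19 = 0.71

0.71 bits


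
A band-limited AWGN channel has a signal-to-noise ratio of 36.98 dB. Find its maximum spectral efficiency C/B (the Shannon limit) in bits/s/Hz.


SNR_linear = 10^(36.98/10) = 4988.8449; C/B = log2(1 + SNR_linear) = log2(1 + 4988.8449) = 12.2848

12.2848 bits/s/Hz


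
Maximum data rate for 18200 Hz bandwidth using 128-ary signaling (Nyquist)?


Rate = 2 * B * log2(M) = 2 * 18200 * 7.0 = 254800.0

254800.0 bps


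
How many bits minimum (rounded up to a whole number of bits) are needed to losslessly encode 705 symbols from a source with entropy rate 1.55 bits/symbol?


Minimum bits >= n * H = 705 * 1.55 = 1092.75, rounded up to a whole number of bits = 1093

1093 bits


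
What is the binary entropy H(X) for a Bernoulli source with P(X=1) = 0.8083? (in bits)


H = -p*log2(p) - (1-p)*log2(1-p). -0.8083*log2(0.8083) = 0.248178; -0.1917*log2(0.1917) = 0.456836. H = 0.248178 + 0.456836 = 0.705

0.705 bits


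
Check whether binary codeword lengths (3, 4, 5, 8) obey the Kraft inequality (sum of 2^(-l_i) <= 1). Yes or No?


Kraft sum = sum(2^(-l_i)) = 0.2227, need <= 1. Result: satisfied (a binary prefix-free code with these lengths exists)

Yes


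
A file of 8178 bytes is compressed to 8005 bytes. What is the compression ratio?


Ratio = original / compressed = 8178 / 8005 = 1.0216

1.0216


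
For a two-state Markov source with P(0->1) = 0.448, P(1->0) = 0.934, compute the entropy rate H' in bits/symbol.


Stationary distribution: pi_0 = p10/(p01+p10) = 0.6758, pi_1 = 0.3242. Entropy rate H' = pi_0*H(p01) + pi_1*H(p10) = 0.6758*0.9922 + 0.3242*0.3508 = 0.7843

0.7843 bits/symbol


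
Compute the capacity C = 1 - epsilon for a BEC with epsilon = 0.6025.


C = 1 - epsilon = 1 - 0.6025 = 0.3975

0.3975 bits


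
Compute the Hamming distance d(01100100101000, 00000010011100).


Count differing positions: . ^ ^ . . ^ ^ . ^ ^ . ^ . . = 7 differences

7


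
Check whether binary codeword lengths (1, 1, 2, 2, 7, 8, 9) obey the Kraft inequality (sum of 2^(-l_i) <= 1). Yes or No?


Kraft sum = sum(2^(-l_i)) = 1.5137, need <= 1. Result: violated (a binary prefix-free code with these lengths cannot exist)

No


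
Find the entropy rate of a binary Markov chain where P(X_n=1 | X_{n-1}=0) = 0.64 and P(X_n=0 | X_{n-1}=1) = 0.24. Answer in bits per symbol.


Stationary distribution: pi_0 = p10/(p01+p10) = 0.2727, pi_1 = 0.7273. Entropy rate H' = pi_0*H(p01) + pi_1*H(p10) = 0.2727*0.9427 + 0.7273*0.795 = 0.8353

0.8353 bits/symbol


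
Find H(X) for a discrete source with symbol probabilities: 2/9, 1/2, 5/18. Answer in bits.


H = -sum(p_i * log2(p_i)). Terms: -(2/9)*log2(2/9) = 0.482206; -(1/2)*log2(1/2) = 0.500000; -(5/18)*log2(5/18) = 0.513332. H = 0.482206 + 0.500000 + 0.513332 = 1.4955

1.4955 bits


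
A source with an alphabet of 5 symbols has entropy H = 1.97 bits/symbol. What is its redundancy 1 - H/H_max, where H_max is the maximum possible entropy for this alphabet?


H_max = log2(K) = log2(5) = 2.3219 bits/symbol. Redundancy = 1 - H/H_max = 1 - 1.97/2.3219 = 1 - 0.8484 = 0.1516

0.1516


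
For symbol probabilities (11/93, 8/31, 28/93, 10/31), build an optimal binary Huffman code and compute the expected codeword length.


Huffman construction (repeatedly merge the two least-probable nodes; each merge adds 1 bit to every symbol beneath it): 11/93 + 8/31 = 35/93; 28/93 + 10/31 = 58/93; 35/93 + 58/93 = 1. Resulting codeword lengths (in the order the probabilities were given): (2, 2, 2, 2). L_avg = sum(p_i * l_i) = 11/93*2 + 8/31*2 + 28/93*2 + 10/31*2 = 2

2.0 bits


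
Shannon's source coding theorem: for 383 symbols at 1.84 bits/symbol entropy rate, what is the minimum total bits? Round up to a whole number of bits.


Minimum bits >= n * H = 383 * 1.84 = 704.72, rounded up to a whole number of bits = 705

705 bits


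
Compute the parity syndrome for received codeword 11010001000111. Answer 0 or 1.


Syndrome = XOR of all bits = 1 XOR 1 XOR 0 XOR 1 XOR 0 XOR 0 XOR 0 XOR 1 XOR 0 XOR 0 XOR 0 XOR 1 XOR 1 XOR 1 = 1

1


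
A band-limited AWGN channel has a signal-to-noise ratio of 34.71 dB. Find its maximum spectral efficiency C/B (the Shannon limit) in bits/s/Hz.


SNR_linear = 10^(34.71/10) = 2958.0125; C/B = log2(1 + SNR_linear) = log2(1 + 2958.0125) = 11.5309

11.5309 bits/s/Hz


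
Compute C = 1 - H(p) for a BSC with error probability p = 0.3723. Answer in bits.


H(p) = -p*log2(p) - (1-p)*log2(1-p) = -0.3723*log2(0.3723) - 0.6277*log2(0.6277) = 0.530700 + 0.421722 = 0.9524. C = 1 - H(p) = 1 - 0.9524 = 0.0476

0.0476 bits


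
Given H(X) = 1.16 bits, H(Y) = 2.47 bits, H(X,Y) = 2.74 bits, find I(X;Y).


I(X;Y) = H(X) + H(Y) - H(X,Y) = 1.16 + 2.47 - 2.74 = 0.89

0.89 bits


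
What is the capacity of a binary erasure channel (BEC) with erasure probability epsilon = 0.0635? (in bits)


C = 1 - epsilon = 1 - 0.0635 = 0.9365

0.9365 bits


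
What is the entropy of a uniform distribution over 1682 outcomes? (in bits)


H = log2(n) = log2(1682) = 10.716

10.716 bits


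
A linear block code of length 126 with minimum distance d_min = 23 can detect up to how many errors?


Detection capability = d_min - 1 = 23 - 1 = 22

22 errors


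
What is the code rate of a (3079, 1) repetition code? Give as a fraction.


Rate = k/n = 1/3079

1/3079


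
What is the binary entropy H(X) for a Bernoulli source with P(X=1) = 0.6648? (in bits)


H = -p*log2(p) - (1-p)*log2(1-p). -0.6648*log2(0.6648) = 0.391572; -0.3352*log2(0.3352) = 0.528579. H = 0.391572 + 0.528579 = 0.9202

0.9202 bits


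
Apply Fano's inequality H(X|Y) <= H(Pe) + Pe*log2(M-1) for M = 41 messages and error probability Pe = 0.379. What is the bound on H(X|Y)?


H(Pe) = -Pe*log2(Pe) - (1-Pe)*log2(1-Pe) = -0.379*log2(0.379) - 0.621*log2(0.621) = 0.530498 + 0.426835 = 0.9573. Pe*log2(M-1) = 0.379*log2(40) = 2.017011. Bound = H(Pe) + Pe*log2(M-1) = 0.530498 + 0.426835 + 2.017011 = 2.9743

2.9743 bits


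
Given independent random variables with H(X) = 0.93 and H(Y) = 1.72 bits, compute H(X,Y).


For independent variables, H(X,Y) = H(X) + H(Y) = 0.93 + 1.72 = 2.65

2.65 bits


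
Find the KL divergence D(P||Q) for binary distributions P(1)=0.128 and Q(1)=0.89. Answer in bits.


KL = p*log2(p/q) + (1-p)*log2((1-p)/(1-q)) = 0.128*log2(0.128/0.89) + 0.872*log2(0.872/0.11) = 2.2464

2.2464 bits


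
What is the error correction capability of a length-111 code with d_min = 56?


Correction capability = floor((d-1)/2) = floor((56-1)/2) = 27

27 errors


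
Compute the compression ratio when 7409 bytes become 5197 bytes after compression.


Ratio = original / compressed = 7409 / 5197 = 1.4256

1.4256


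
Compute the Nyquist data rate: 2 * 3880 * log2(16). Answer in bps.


Rate = 2 * B * log2(M) = 2 * 3880 * 4.0 = 31040.0

31040.0 bps


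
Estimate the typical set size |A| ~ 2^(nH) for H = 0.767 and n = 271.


log2|A_typical| = nH = 271 * 0.767 = 207.857, so |A_typical| ~ 2^207.857 = 3.726e+62

3.726e+62


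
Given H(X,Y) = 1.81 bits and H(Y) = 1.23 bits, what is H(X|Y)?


H(X|Y) = H(X,Y) - H(Y) = 1.81 - 1.23 = 0.58

0.58 bits


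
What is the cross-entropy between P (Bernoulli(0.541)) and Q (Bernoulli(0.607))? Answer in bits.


H(P,Q) = -p*log2(q) - (1-p)*log2(1-q). -0.541*log2(0.607) = 0.389645; -0.459*log2(0.393) = 0.618456. H(P,Q) = 0.389645 + 0.618456 = 1.0081

1.0081 bits


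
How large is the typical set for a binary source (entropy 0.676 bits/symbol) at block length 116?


log2|A_typical| = nH = 116 * 0.676 = 78.416, so |A_typical| ~ 2^78.416 = 4.032e+23

4.032e+23


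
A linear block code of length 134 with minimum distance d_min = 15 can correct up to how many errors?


Correction capability = floor((d-1)/2) = floor((15-1)/2) = 7

7 errors


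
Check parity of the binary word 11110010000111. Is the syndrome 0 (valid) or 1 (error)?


Syndrome = XOR of all bits = 1 XOR 1 XOR 1 XOR 1 XOR 0 XOR 0 XOR 1 XOR 0 XOR 0 XOR 0 XOR 0 XOR 1 XOR 1 XOR 1 = 0

0


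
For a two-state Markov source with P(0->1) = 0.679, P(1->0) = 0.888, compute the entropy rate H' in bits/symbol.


Stationary distribution: pi_0 = p10/(p01+p10) = 0.5667, pi_1 = 0.4333. Entropy rate H' = pi_0*H(p01) + pi_1*H(p10) = 0.5667*0.9055 + 0.4333*0.5059 = 0.7323

0.7323 bits/symbol


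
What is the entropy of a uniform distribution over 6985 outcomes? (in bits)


H = log2(n) = log2(6985) = 12.77

12.77 bits


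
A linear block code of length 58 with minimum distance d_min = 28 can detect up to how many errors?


Detection capability = d_min - 1 = 28 - 1 = 27

27 errors


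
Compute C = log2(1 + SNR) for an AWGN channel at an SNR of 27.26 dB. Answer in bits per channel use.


SNR_linear = 10^(27.26/10) = 532.1083; C = log2(1 + SNR_linear) = log2(1 + 532.1083) = 9.0583

9.0583 bits/channel use


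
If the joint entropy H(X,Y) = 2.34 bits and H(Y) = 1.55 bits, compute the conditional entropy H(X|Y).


H(X|Y) = H(X,Y) - H(Y) = 2.34 - 1.55 = 0.79

0.79 bits


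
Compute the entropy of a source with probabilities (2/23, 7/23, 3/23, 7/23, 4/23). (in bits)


H = -sum(p_i * log2(p_i)). Terms: -(2/23)*log2(2/23) = 0.306397; -(7/23)*log2(7/23) = 0.522324; -(3/23)*log2(3/23) = 0.383296; -(7/23)*log2(7/23) = 0.522324; -(4/23)*log2(4/23) = 0.438880. H = 0.306397 + 0.522324 + 0.383296 + 0.522324 + 0.438880 = 2.1732

2.1732 bits


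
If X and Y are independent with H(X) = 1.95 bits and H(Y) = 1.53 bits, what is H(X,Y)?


For independent variables, H(X,Y) = H(X) + H(Y) = 1.95 + 1.53 = 3.48

3.48 bits


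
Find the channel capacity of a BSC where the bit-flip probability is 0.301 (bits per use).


H(p) = -p*log2(p) - (1-p)*log2(1-p) = -0.301*log2(0.301) - 0.699*log2(0.699) = 0.521382 + 0.361128 = 0.8825. C = 1 - H(p) = 1 - 0.8825 = 0.1175

0.1175 bits


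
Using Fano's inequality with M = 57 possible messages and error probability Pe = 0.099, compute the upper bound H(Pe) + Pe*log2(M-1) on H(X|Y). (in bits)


H(Pe) = -Pe*log2(Pe) - (1-Pe)*log2(1-Pe) = -0.099*log2(0.099) - 0.901*log2(0.901) = 0.330306 + 0.135511 = 0.4658. Pe*log2(M-1) = 0.099*log2(56) = 0.574928. Bound = H(Pe) + Pe*log2(M-1) = 0.330306 + 0.135511 + 0.574928 = 1.0407

1.0407 bits


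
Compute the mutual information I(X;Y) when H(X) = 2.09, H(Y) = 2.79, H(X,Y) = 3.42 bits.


I(X;Y) = H(X) + H(Y) - H(X,Y) = 2.09 + 2.79 - 3.42 = 1.46

1.46 bits


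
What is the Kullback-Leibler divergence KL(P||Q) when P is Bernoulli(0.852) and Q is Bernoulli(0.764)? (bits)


KL = p*log2(p/q) + (1-p)*log2((1-p)/(1-q)) = 0.852*log2(0.852/0.764) + 0.148*log2(0.148/0.236) = 0.0344

0.0344 bits


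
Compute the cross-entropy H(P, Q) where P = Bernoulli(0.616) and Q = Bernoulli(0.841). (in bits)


H(P,Q) = -p*log2(q) - (1-p)*log2(1-q). -0.616*log2(0.841) = 0.153891; -0.384*log2(0.159) = 1.018714. H(P,Q) = 0.153891 + 1.018714 = 1.1726

1.1726 bits


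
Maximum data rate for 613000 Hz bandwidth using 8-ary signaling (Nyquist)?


Rate = 2 * B * log2(M) = 2 * 613000 * 3.0 = 3678000.0

3678000.0 bps


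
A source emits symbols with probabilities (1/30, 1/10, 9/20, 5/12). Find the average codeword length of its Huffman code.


Huffman construction (repeatedly merge the two least-probable nodes; each merge adds 1 bit to every symbol beneath it): 1/30 + 1/10 = 2/15; 2/15 + 5/12 = 11/20; 9/20 + 11/20 = 1. Resulting codeword lengths (in the order the probabilities were given): (3, 3, 1, 2). L_avg = sum(p_i * l_i) = 1/30*3 + 1/10*3 + 9/20*1 + 5/12*2 = 101/60 = 1.6833

1.6833 bits


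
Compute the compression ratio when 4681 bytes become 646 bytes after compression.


Ratio = original / compressed = 4681 / 646 = 7.2461

7.2461


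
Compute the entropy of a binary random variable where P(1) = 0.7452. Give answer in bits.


H = -p*log2(p) - (1-p)*log2(1-p). -0.7452*log2(0.7452) = 0.316189; -0.2548*log2(0.2548) = 0.502609. H = 0.316189 + 0.502609 = 0.8188

0.8188 bits


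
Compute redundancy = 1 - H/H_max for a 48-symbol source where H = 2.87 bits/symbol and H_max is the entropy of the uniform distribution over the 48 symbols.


H_max = log2(K) = log2(48) = 5.585 bits/symbol. Redundancy = 1 - H/H_max = 1 - 2.87/5.585 = 1 - 0.5139 = 0.4861

0.4861


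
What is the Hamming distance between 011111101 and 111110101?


Count differing positions: ^ . . . . ^ . . . = 2 differences

2


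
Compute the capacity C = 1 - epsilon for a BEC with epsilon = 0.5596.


C = 1 - epsilon = 1 - 0.5596 = 0.4404

0.4404 bits


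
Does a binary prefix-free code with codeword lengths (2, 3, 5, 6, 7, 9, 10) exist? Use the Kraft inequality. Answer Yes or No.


Kraft sum = sum(2^(-l_i)) = 0.4326, need <= 1. Result: satisfied (a binary prefix-free code with these lengths exists)

Yes


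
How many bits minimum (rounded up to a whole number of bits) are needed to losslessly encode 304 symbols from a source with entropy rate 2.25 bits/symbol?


Minimum bits >= n * H = 304 * 2.25 = 684.0, rounded up to a whole number of bits = 684

684 bits


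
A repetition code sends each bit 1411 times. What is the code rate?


Rate = k/n = 1/1411

1/1411


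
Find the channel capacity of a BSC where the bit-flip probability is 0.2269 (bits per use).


H(p) = -p*log2(p) - (1-p)*log2(1-p) = -0.2269*log2(0.2269) - 0.7731*log2(0.7731) = 0.485537 + 0.287031 = 0.7726. C = 1 - H(p) = 1 - 0.7726 = 0.2274

0.2274 bits


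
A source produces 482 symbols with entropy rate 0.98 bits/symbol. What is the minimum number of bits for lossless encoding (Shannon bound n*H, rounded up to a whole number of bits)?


Minimum bits >= n * H = 482 * 0.98 = 472.36, rounded up to a whole number of bits = 473

473 bits


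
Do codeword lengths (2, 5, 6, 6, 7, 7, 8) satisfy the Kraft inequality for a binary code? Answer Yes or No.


Kraft sum = sum(2^(-l_i)) = 0.332, need <= 1. Result: satisfied (a binary prefix-free code with these lengths exists)

Yes


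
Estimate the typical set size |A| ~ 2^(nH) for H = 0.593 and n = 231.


log2|A_typical| = nH = 231 * 0.593 = 136.983, so |A_typical| ~ 2^136.983 = 1.722e+41

1.722e+41


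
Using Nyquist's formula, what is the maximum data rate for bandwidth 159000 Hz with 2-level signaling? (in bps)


Rate = 2 * B * log2(M) = 2 * 159000 * 1.0 = 318000.0

318000.0 bps


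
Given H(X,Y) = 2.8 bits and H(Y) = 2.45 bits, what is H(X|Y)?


H(X|Y) = H(X,Y) - H(Y) = 2.8 - 2.45 = 0.35

0.35 bits


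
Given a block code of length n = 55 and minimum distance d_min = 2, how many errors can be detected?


Detection capability = d_min - 1 = 2 - 1 = 1

1 errors


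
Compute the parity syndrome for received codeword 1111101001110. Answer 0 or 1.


Syndrome = XOR of all bits = 1 XOR 1 XOR 1 XOR 1 XOR 1 XOR 0 XOR 1 XOR 0 XOR 0 XOR 1 XOR 1 XOR 1 XOR 0 = 1

1


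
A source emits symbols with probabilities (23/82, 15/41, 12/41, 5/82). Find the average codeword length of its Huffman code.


Huffman construction (repeatedly merge the two least-probable nodes; each merge adds 1 bit to every symbol beneath it): 5/82 + 23/82 = 14/41; 12/41 + 14/41 = 26/41; 15/41 + 26/41 = 1. Resulting codeword lengths (in the order the probabilities were given): (3, 1, 2, 3). L_avg = sum(p_i * l_i) = 23/82*3 + 15/41*1 + 12/41*2 + 5/82*3 = 81/41 = 1.9756

1.9756 bits


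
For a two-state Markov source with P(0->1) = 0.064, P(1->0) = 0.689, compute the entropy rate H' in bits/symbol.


Stationary distribution: pi_0 = p10/(p01+p10) = 0.915, pi_1 = 0.085. Entropy rate H' = pi_0*H(p01) + pi_1*H(p10) = 0.915*0.3431 + 0.085*0.8943 = 0.39

0.39 bits/symbol


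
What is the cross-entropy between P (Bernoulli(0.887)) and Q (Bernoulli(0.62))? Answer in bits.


H(P,Q) = -p*log2(q) - (1-p)*log2(1-q). -0.887*log2(0.62) = 0.611728; -0.113*log2(0.38) = 0.157740. H(P,Q) = 0.611728 + 0.157740 = 0.7695

0.7695 bits


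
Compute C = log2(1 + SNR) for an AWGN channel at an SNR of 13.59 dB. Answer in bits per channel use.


SNR_linear = 10^(13.59/10) = 22.856; C = log2(1 + SNR_linear) = log2(1 + 22.856) = 4.5763

4.5763 bits/channel use


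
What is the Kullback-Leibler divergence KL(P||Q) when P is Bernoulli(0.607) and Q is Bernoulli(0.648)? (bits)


KL = p*log2(p/q) + (1-p)*log2((1-p)/(1-q)) = 0.607*log2(0.607/0.648) + 0.393*log2(0.393/0.352) = 0.0052

0.0052 bits


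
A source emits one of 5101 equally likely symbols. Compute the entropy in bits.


H = log2(n) = log2(5101) = 12.3166

12.3166 bits


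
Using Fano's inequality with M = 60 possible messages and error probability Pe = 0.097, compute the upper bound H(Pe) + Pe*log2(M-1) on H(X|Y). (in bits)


H(Pe) = -Pe*log2(Pe) - (1-Pe)*log2(1-Pe) = -0.097*log2(0.097) - 0.903*log2(0.903) = 0.326490 + 0.132924 = 0.4594. Pe*log2(M-1) = 0.097*log2(59) = 0.570616. Bound = H(Pe) + Pe*log2(M-1) = 0.326490 + 0.132924 + 0.570616 = 1.03

1.03 bits


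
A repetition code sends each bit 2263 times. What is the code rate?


Rate = k/n = 1/2263

1/2263


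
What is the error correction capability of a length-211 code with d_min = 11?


Correction capability = floor((d-1)/2) = floor((11-1)/2) = 5

5 errors


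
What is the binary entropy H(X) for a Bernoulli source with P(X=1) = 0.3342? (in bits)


H = -p*log2(p) - (1-p)*log2(1-p). -0.3342*log2(0.3342) = 0.528443; -0.6658*log2(0.6658) = 0.390718. H = 0.528443 + 0.390718 = 0.9192

0.9192 bits


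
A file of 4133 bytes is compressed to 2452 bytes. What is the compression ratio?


Ratio = original / compressed = 4133 / 2452 = 1.6856

1.6856


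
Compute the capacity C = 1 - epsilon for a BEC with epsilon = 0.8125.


C = 1 - epsilon = 1 - 0.8125 = 0.1875

0.1875 bits


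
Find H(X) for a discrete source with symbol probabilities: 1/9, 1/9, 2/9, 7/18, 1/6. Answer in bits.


H = -sum(p_i * log2(p_i)). Terms: -(1/9)*log2(1/9) = 0.352214; -(1/9)*log2(1/9) = 0.352214; -(2/9)*log2(2/9) = 0.482206; -(7/18)*log2(7/18) = 0.529888; -(1/6)*log2(1/6) = 0.430827. H = 0.352214 + 0.352214 + 0.482206 + 0.529888 + 0.430827 = 2.1473

2.1473 bits


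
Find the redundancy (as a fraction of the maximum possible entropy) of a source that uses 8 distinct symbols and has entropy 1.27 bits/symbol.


H_max = log2(K) = log2(8) = 3.0 bits/symbol. Redundancy = 1 - H/H_max = 1 - 1.27/3.0 = 1 - 0.4233 = 0.5767

0.5767


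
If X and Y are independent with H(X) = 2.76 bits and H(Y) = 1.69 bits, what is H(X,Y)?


For independent variables, H(X,Y) = H(X) + H(Y) = 2.76 + 1.69 = 4.45

4.45 bits


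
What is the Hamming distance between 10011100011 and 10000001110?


Count differing positions: . . . ^ ^ ^ . ^ ^ . ^ = 6 differences

6


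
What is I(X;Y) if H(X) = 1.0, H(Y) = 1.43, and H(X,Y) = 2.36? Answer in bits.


I(X;Y) = H(X) + H(Y) - H(X,Y) = 1.0 + 1.43 - 2.36 = 0.07

0.07 bits


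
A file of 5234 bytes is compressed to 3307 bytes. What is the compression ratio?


Ratio = original / compressed = 5234 / 3307 = 1.5827

1.5827


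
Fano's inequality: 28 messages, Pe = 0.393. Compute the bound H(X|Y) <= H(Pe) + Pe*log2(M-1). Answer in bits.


H(Pe) = -Pe*log2(Pe) - (1-Pe)*log2(1-Pe) = -0.393*log2(0.393) - 0.607*log2(0.607) = 0.529528 + 0.437181 = 0.9667. Pe*log2(M-1) = 0.393*log2(27) = 1.868671. Bound = H(Pe) + Pe*log2(M-1) = 0.529528 + 0.437181 + 1.868671 = 2.8354

2.8354 bits


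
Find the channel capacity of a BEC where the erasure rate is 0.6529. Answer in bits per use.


C = 1 - epsilon = 1 - 0.6529 = 0.3471

0.3471 bits


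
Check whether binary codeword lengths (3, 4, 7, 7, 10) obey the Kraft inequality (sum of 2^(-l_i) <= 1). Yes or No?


Kraft sum = sum(2^(-l_i)) = 0.2041, need <= 1. Result: satisfied (a binary prefix-free code with these lengths exists)

Yes


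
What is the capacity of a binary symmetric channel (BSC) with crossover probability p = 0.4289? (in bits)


H(p) = -p*log2(p) - (1-p)*log2(1-p) = -0.4289*log2(0.4289) - 0.5711*log2(0.5711) = 0.523810 + 0.461554 = 0.9854. C = 1 - H(p) = 1 - 0.9854 = 0.0146

0.0146 bits


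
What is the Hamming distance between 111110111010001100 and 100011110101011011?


Count differing positions: . ^ ^ ^ . ^ . . ^ ^ ^ ^ . ^ . ^ ^ ^ = 12 differences

12


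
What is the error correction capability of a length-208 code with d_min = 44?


Correction capability = floor((d-1)/2) = floor((44-1)/2) = 21

21 errors


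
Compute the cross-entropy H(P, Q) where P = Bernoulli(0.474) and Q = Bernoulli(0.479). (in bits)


H(P,Q) = -p*log2(q) - (1-p)*log2(1-q). -0.474*log2(0.479) = 0.503342; -0.526*log2(0.521) = 0.494779. H(P,Q) = 0.503342 + 0.494779 = 0.9981

0.9981 bits


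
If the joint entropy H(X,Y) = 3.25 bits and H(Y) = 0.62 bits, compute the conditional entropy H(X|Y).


H(X|Y) = H(X,Y) - H(Y) = 3.25 - 0.62 = 2.63

2.63 bits


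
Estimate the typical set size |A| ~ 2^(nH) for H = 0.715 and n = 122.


log2|A_typical| = nH = 122 * 0.715 = 87.23, so |A_typical| ~ 2^87.23 = 1.815e+26

1.815e+26


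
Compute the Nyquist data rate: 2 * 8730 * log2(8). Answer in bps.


Rate = 2 * B * log2(M) = 2 * 8730 * 3.0 = 52380.0

52380.0 bps


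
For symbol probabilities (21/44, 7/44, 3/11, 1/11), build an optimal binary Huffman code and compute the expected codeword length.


Huffman construction (repeatedly merge the two least-probable nodes; each merge adds 1 bit to every symbol beneath it): 1/11 + 7/44 = 1/4; 1/4 + 3/11 = 23/44; 21/44 + 23/44 = 1. Resulting codeword lengths (in the order the probabilities were given): (1, 3, 2, 3). L_avg = sum(p_i * l_i) = 21/44*1 + 7/44*3 + 3/11*2 + 1/11*3 = 39/22 = 1.7727

1.7727 bits


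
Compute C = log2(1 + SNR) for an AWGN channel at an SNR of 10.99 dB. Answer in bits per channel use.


SNR_linear = 10^(10.99/10) = 12.5603; C = log2(1 + SNR_linear) = log2(1 + 12.5603) = 3.7613

3.7613 bits/channel use


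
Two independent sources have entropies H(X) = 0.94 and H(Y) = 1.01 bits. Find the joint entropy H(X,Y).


For independent variables, H(X,Y) = H(X) + H(Y) = 0.94 + 1.01 = 1.95

1.95 bits


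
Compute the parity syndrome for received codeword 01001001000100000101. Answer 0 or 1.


Syndrome = XOR of all bits = 0 XOR 1 XOR 0 XOR 0 XOR 1 XOR 0 XOR 0 XOR 1 XOR 0 XOR 0 XOR 0 XOR 1 XOR 0 XOR 0 XOR 0 XOR 0 XOR 0 XOR 1 XOR 0 XOR 1 = 0

0


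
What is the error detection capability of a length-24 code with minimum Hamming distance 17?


Detection capability = d_min - 1 = 17 - 1 = 16

16 errors


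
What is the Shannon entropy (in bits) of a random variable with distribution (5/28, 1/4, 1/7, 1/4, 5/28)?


H = -sum(p_i * log2(p_i)). Terms: -(5/28)*log2(5/28) = 0.443826; -(1/4)*log2(1/4) = 0.500000; -(1/7)*log2(1/7) = 0.401051; -(1/4)*log2(1/4) = 0.500000; -(5/28)*log2(5/28) = 0.443826. H = 0.443826 + 0.500000 + 0.401051 + 0.500000 + 0.443826 = 2.2887

2.2887 bits


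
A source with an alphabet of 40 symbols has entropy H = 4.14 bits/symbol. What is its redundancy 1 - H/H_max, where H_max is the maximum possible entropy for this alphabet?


H_max = log2(K) = log2(40) = 5.3219 bits/symbol. Redundancy = 1 - H/H_max = 1 - 4.14/5.3219 = 1 - 0.7779 = 0.2221

0.2221


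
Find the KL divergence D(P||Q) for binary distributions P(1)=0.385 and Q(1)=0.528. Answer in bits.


KL = p*log2(p/q) + (1-p)*log2((1-p)/(1-q)) = 0.385*log2(0.385/0.528) + 0.615*log2(0.615/0.472) = 0.0594

0.0594 bits


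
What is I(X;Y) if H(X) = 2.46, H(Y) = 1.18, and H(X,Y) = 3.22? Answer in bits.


I(X;Y) = H(X) + H(Y) - H(X,Y) = 2.46 + 1.18 - 3.22 = 0.42

0.42 bits


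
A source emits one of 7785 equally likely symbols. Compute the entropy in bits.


H = log2(n) = log2(7785) = 12.9265

12.9265 bits


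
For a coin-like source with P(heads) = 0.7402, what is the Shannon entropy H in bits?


H = -p*log2(p) - (1-p)*log2(1-p). -0.7402*log2(0.7402) = 0.321256; -0.2598*log2(0.2598) = 0.505188. H = 0.321256 + 0.505188 = 0.8264

0.8264 bits


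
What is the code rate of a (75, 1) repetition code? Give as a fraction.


Rate = k/n = 1/75

1/75


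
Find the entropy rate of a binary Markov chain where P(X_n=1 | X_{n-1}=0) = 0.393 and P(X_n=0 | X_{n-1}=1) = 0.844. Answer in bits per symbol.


Stationary distribution: pi_0 = p10/(p01+p10) = 0.6823, pi_1 = 0.3177. Entropy rate H' = pi_0*H(p01) + pi_1*H(p10) = 0.6823*0.9667 + 0.3177*0.6247 = 0.858

0.858 bits/symbol


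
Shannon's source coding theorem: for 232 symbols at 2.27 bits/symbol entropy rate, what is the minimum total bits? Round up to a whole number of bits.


Minimum bits >= n * H = 232 * 2.27 = 526.64, rounded up to a whole number of bits = 527

527 bits


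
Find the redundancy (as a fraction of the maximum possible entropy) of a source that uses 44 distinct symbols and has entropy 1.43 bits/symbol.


H_max = log2(K) = log2(44) = 5.4594 bits/symbol. Redundancy = 1 - H/H_max = 1 - 1.43/5.4594 = 1 - 0.2619 = 0.7381

0.7381


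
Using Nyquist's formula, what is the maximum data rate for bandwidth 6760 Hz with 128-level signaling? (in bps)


Rate = 2 * B * log2(M) = 2 * 6760 * 7.0 = 94640.0

94640.0 bps


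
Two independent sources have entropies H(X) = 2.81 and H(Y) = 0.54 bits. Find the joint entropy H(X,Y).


For independent variables, H(X,Y) = H(X) + H(Y) = 2.81 + 0.54 = 3.35

3.35 bits


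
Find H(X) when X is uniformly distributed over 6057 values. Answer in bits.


H = log2(n) = log2(6057) = 12.5644

12.5644 bits


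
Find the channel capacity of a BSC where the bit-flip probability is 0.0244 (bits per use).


H(p) = -p*log2(p) - (1-p)*log2(1-p) = -0.0244*log2(0.0244) - 0.9756*log2(0.9756) = 0.130710 + 0.034769 = 0.1655. C = 1 - H(p) = 1 - 0.1655 = 0.8345

0.8345 bits


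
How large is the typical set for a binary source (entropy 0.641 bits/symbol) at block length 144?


log2|A_typical| = nH = 144 * 0.641 = 92.304, so |A_typical| ~ 2^92.304 = 6.113e+27

6.113e+27


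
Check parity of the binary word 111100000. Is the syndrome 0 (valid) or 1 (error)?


Syndrome = XOR of all bits = 1 XOR 1 XOR 1 XOR 1 XOR 0 XOR 0 XOR 0 XOR 0 XOR 0 = 0

0


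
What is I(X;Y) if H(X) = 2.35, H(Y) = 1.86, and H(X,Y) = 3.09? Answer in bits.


I(X;Y) = H(X) + H(Y) - H(X,Y) = 2.35 + 1.86 - 3.09 = 1.12

1.12 bits


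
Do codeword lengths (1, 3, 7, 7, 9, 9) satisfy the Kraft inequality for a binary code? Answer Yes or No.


Kraft sum = sum(2^(-l_i)) = 0.6445, need <= 1. Result: satisfied (a binary prefix-free code with these lengths exists)

Yes


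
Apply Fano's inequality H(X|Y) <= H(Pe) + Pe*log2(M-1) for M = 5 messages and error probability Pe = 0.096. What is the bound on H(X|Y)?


H(Pe) = -Pe*log2(Pe) - (1-Pe)*log2(1-Pe) = -0.096*log2(0.096) - 0.904*log2(0.904) = 0.324559 + 0.131627 = 0.4562. Pe*log2(M-1) = 0.096*log2(4) = 0.192000. Bound = H(Pe) + Pe*log2(M-1) = 0.324559 + 0.131627 + 0.192000 = 0.6482

0.6482 bits


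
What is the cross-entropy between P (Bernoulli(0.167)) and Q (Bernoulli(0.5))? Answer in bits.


H(P,Q) = -p*log2(q) - (1-p)*log2(1-q). -0.167*log2(0.5) = 0.167000; -0.833*log2(0.5) = 0.833000. H(P,Q) = 0.167000 + 0.833000 = 1.0

1.0 bits


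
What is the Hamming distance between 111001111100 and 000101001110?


Count differing positions: ^ ^ ^ ^ . . ^ ^ . . ^ . = 7 differences

7


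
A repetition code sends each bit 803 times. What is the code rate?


Rate = k/n = 1/803

1/803


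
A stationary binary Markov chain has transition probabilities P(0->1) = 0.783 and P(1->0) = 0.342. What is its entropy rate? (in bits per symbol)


Stationary distribution: pi_0 = p10/(p01+p10) = 0.304, pi_1 = 0.696. Entropy rate H' = pi_0*H(p01) + pi_1*H(p10) = 0.304*0.7547 + 0.696*0.9267 = 0.8744

0.8744 bits/symbol


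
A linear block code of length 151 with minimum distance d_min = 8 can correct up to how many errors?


Correction capability = floor((d-1)/2) = floor((8-1)/2) = 3

3 errors


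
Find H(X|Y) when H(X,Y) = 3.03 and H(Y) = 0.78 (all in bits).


H(X|Y) = H(X,Y) - H(Y) = 3.03 - 0.78 = 2.25

2.25 bits


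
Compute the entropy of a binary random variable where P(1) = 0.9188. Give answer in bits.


H = -p*log2(p) - (1-p)*log2(1-p). -0.9188*log2(0.9188) = 0.112256; -0.0812*log2(0.0812) = 0.294137. H = 0.112256 + 0.294137 = 0.4064

0.4064 bits


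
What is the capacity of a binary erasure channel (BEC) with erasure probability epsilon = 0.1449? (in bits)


C = 1 - epsilon = 1 - 0.1449 = 0.8551

0.8551 bits


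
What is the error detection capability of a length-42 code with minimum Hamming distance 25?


Detection capability = d_min - 1 = 25 - 1 = 24

24 errors


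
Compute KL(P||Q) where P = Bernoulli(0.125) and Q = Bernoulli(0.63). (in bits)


KL = p*log2(p/q) + (1-p)*log2((1-p)/(1-q)) = 0.125*log2(0.125/0.63) + 0.875*log2(0.875/0.37) = 0.7949

0.7949 bits


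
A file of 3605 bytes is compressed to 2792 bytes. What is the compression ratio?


Ratio = original / compressed = 3605 / 2792 = 1.2912

1.2912


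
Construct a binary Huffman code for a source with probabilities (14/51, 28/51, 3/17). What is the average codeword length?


Huffman construction (repeatedly merge the two least-probable nodes; each merge adds 1 bit to every symbol beneath it): 3/17 + 14/51 = 23/51; 23/51 + 28/51 = 1. Resulting codeword lengths (in the order the probabilities were given): (2, 1, 2). L_avg = sum(p_i * l_i) = 14/51*2 + 28/51*1 + 3/17*2 = 74/51 = 1.451

1.451 bits


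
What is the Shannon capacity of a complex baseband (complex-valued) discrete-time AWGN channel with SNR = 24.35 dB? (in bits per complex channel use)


SNR_linear = 10^(24.35/10) = 272.2701; C = log2(1 + SNR_linear) = log2(1 + 272.2701) = 8.0942

8.0942 bits/channel use


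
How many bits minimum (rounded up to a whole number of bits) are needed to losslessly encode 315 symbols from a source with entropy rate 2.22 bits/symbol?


Minimum bits >= n * H = 315 * 2.22 = 699.3, rounded up to a whole number of bits = 700

700 bits


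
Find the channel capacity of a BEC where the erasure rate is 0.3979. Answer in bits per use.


C = 1 - epsilon = 1 - 0.3979 = 0.6021

0.6021 bits


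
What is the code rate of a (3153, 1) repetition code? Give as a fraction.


Rate = k/n = 1/3153

1/3153


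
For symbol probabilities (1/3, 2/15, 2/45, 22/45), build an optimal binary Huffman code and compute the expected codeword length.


Huffman construction (repeatedly merge the two least-probable nodes; each merge adds 1 bit to every symbol beneath it): 2/45 + 2/15 = 8/45; 8/45 + 1/3 = 23/45; 22/45 + 23/45 = 1. Resulting codeword lengths (in the order the probabilities were given): (2, 3, 3, 1). L_avg = sum(p_i * l_i) = 1/3*2 + 2/15*3 + 2/45*3 + 22/45*1 = 76/45 = 1.6889

1.6889 bits


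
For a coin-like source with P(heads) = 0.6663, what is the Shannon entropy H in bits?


H = -p*log2(p) - (1-p)*log2(1-p). -0.6663*log2(0.6663) = 0.390289; -0.3337*log2(0.3337) = 0.528373. H = 0.390289 + 0.528373 = 0.9187

0.9187 bits


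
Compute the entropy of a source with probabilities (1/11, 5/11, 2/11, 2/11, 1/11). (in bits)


H = -sum(p_i * log2(p_i)). Terms: -(1/11)*log2(1/11) = 0.314494; -(5/11)*log2(5/11) = 0.517047; -(2/11)*log2(2/11) = 0.447169; -(2/11)*log2(2/11) = 0.447169; -(1/11)*log2(1/11) = 0.314494. H = 0.314494 + 0.517047 + 0.447169 + 0.447169 + 0.314494 = 2.0404

2.0404 bits
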